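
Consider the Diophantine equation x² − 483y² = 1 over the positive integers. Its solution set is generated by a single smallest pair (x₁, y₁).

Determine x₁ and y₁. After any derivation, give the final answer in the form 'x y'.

22 1

√483 → a₀=21, period (1,42); ℓ=2 even so k=1
i=0: a=21 ⇒ p=21, q=1
i=1: a=1 ⇒ p=22, q=1
→ (22, 1).  Check: 22²=484, 483·1²=483, difference 1.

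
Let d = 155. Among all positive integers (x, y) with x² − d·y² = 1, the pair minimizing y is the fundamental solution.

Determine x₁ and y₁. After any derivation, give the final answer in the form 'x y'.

√155 = [12; 2,4,2,24, …], period ℓ=4 (even) → k=3
i=0: a=12 ⇒ p=12, q=1
i=1: a=2 ⇒ p=25, q=2
i=2: a=4 ⇒ p=112, q=9
i=3: a=2 ⇒ p=249, q=20
fundamental: x₁=249, y₁=20  (since 62001 − 155·400 = 1)

249 20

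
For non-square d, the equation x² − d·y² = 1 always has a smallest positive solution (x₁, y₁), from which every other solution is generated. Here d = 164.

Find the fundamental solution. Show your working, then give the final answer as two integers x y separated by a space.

2049 160

√164 = [12; 1,4,6,4,1,24, …], period ℓ=6 (even) → k=5
a_0=12:  p_0=12·1+0=12,  q_0=12·0+1=1
…
a_4=4:  p_4=4·397+64=1652,  q_4=4·31+5=129
a_5=1:  p_5=1·1652+397=2049,  q_5=1·129+31=160
fundamental: x₁=2049, y₁=160  (since 4198401 − 164·25600 = 1)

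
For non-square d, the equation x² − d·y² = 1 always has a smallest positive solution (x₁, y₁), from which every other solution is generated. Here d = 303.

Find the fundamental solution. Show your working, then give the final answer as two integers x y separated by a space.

2524 145

√303 = [17; 2,2,5,2,2,34, …], period ℓ=6 (even) → k=5
step 0: (17, 1)  from 17·(1,0) + (0,1)
step 1: (35, 2)  from 2·(17,1) + (1,0)
…
step 4: (1027, 59)  from 2·(470,27) + (87,5)
step 5: (2524, 145)  from 2·(1027,59) + (470,27)
→ (2524, 145).  Check: 2524²=6370576, 303·145²=6370575, difference 1.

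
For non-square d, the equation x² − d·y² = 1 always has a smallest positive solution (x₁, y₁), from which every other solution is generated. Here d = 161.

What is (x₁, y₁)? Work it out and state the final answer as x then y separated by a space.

√161 = [12; 1,2,4,1,2,1,4,2,1,24, …], period ℓ=10 (even) → k=9
step 0: (12, 1)  from 12·(1,0) + (0,1)
step 1: (13, 1)  from 1·(12,1) + (1,0)
step 2: (38, 3)  from 2·(13,1) + (12,1)
step 3: (165, 13)  from 4·(38,3) + (13,1)
step 4: (203, 16)  from 1·(165,13) + (38,3)
step 5: (571, 45)  from 2·(203,16) + (165,13)
…
step 7: (3667, 289)  from 4·(774,61) + (571,45)
step 8: (8108, 639)  from 2·(3667,289) + (774,61)
step 9: (11775, 928)  from 1·(8108,639) + (3667,289)
(x₁, y₁) = (11775, 928);  11775² − 161·928² = 1 ✓

11775 928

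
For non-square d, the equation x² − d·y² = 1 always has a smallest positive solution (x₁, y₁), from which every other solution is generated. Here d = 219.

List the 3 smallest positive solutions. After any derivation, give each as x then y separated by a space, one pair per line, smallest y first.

[14; 1,3,1,28] for √219; ℓ=4 ⇒ convergent index 3
a_0=14:  p_0=14·1+0=14,  q_0=14·0+1=1
a_1=1:  p_1=1·14+1=15,  q_1=1·1+0=1
a_2=3:  p_2=3·15+14=59,  q_2=3·1+1=4
a_3=1:  p_3=1·59+15=74,  q_3=1·4+1=5
→ (74, 5).  Check: 74²=5476, 219·5²=5475, difference 1.
k=2:  x_2 = 74·74+219·5·5 = 10951,  y_2 = 74·5+5·74 = 740
k=3:  x_3 = 74·10951+219·5·740 = 1620674,  y_3 = 74·740+5·10951 = 109515

74 5
10951 740
1620674 109515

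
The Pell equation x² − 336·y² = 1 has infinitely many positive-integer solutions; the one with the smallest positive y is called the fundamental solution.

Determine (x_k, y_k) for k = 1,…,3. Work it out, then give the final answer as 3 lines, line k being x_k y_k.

55 3
6049 330
665335 36297

[18; 3,36] for √336; ℓ=2 ⇒ convergent index 1
step 0: (18, 1)  from 18·(1,0) + (0,1)
step 1: (55, 3)  from 3·(18,1) + (1,0)
(x₁, y₁) = (55, 3);  55² − 336·3² = 1 ✓
n=2: (55,3)∘(55,3) = (55·55+336·3·3, 55·3+3·55) = (6049,330)
n=3: (6049,330)∘(55,3) = (55·6049+336·3·330, 55·330+3·6049) = (665335,36297)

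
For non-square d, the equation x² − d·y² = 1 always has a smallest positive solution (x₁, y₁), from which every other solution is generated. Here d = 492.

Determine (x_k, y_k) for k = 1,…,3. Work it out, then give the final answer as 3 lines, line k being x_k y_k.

29767 1342
1772148577 79894628
105503093353351 4756446782010

√492 = [22; 5,1,1,10,1,1,5,44, …], period ℓ=8 (even) → k=7
step 0: (22, 1)  from 22·(1,0) + (0,1)
…
step 2: (133, 6)  from 1·(111,5) + (22,1)
step 3: (244, 11)  from 1·(133,6) + (111,5)
step 4: (2573, 116)  from 10·(244,11) + (133,6)
…
step 6: (5390, 243)  from 1·(2817,127) + (2573,116)
step 7: (29767, 1342)  from 5·(5390,243) + (2817,127)
(x₁, y₁) = (29767, 1342);  29767² − 492·1342² = 1 ✓
k=2:  x_2 = 29767·29767+492·1342·1342 = 1772148577,  y_2 = 29767·1342+1342·29767 = 79894628
k=3:  x_3 = 29767·1772148577+492·1342·79894628 = 105503093353351,  y_3 = 29767·79894628+1342·1772148577 = 4756446782010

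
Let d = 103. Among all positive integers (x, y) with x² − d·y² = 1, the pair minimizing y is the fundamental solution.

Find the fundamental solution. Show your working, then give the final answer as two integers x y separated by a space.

√103 = [10; 6,1,2,1,1,9,1,1,2,1,6,20, …], period ℓ=12 (even) → k=11
step 0: (10, 1)  from 10·(1,0) + (0,1)
step 1: (61, 6)  from 6·(10,1) + (1,0)
step 2: (71, 7)  from 1·(61,6) + (10,1)
step 3: (203, 20)  from 2·(71,7) + (61,6)
step 4: (274, 27)  from 1·(203,20) + (71,7)
step 5: (477, 47)  from 1·(274,27) + (203,20)
step 6: (4567, 450)  from 9·(477,47) + (274,27)
…
step 8: (9611, 947)  from 1·(5044,497) + (4567,450)
step 9: (24266, 2391)  from 2·(9611,947) + (5044,497)
step 10: (33877, 3338)  from 1·(24266,2391) + (9611,947)
step 11: (227528, 22419)  from 6·(33877,3338) + (24266,2391)
(x₁, y₁) = (227528, 22419);  227528² − 103·22419² = 1 ✓

227528 22419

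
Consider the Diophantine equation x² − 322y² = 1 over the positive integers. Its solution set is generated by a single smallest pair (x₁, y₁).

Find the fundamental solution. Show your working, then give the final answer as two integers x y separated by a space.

323 18

√322 → a₀=17, period (1,16,1,34); ℓ=4 even so k=3
i=0: a=17 ⇒ p=17, q=1
i=1: a=1 ⇒ p=18, q=1
i=2: a=16 ⇒ p=305, q=17
i=3: a=1 ⇒ p=323, q=18
→ (323, 18).  Check: 323²=104329, 322·18²=104328, difference 1.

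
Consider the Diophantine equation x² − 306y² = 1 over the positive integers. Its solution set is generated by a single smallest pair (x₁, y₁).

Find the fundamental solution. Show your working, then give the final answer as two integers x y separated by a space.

35 2

√306 = [17; 2,34, …], period ℓ=2 (even) → k=1
a_0=17:  p_0=17·1+0=17,  q_0=17·0+1=1
a_1=2:  p_1=2·17+1=35,  q_1=2·1+0=2
fundamental: x₁=35, y₁=2  (since 1225 − 306·4 = 1)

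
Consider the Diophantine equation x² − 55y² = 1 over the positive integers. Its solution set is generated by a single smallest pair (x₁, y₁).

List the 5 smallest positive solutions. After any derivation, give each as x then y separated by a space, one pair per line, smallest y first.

√55 = [7; 2,2,2,14, …], period ℓ=4 (even) → k=3
step 0: (7, 1)  from 7·(1,0) + (0,1)
step 1: (15, 2)  from 2·(7,1) + (1,0)
step 2: (37, 5)  from 2·(15,2) + (7,1)
step 3: (89, 12)  from 2·(37,5) + (15,2)
(x₁, y₁) = (89, 12);  89² − 55·12² = 1 ✓
(89+12√55)^2 = 15841 + 2136√55
(89+12√55)^3 = 2819609 + 380196√55
(89+12√55)^4 = 501874561 + 67672752√55
(89+12√55)^5 = 89330852249 + 12045369660√55

89 12
15841 2136
2819609 380196
501874561 67672752
89330852249 12045369660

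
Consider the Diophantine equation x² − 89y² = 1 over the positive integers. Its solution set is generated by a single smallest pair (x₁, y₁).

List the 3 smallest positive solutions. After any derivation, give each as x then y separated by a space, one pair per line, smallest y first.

500001 53000
500002000001 53000106000
500003000004500001 53000212000159000

d=89: √d = [9; 2,3,3,2,18] (ℓ=5, odd), read p_9/q_9
a_0=9:  p_0=9·1+0=9,  q_0=9·0+1=1
a_1=2:  p_1=2·9+1=19,  q_1=2·1+0=2
a_2=3:  p_2=3·19+9=66,  q_2=3·2+1=7
a_3=3:  p_3=3·66+19=217,  q_3=3·7+2=23
a_4=2:  p_4=2·217+66=500,  q_4=2·23+7=53
a_5=18:  p_5=18·500+217=9217,  q_5=18·53+23=977
a_6=2:  p_6=2·9217+500=18934,  q_6=2·977+53=2007
…
a_8=3:  p_8=3·66019+18934=216991,  q_8=3·6998+2007=23001
a_9=2:  p_9=2·216991+66019=500001,  q_9=2·23001+6998=53000
(x₁, y₁) = (500001, 53000);  500001² − 89·53000² = 1 ✓
k=2:  x_2 = 500001·500001+89·53000·53000 = 500002000001,  y_2 = 500001·53000+53000·500001 = 53000106000
k=3:  x_3 = 500001·500002000001+89·53000·53000106000 = 500003000004500001,  y_3 = 500001·53000106000+53000·500002000001 = 53000212000159000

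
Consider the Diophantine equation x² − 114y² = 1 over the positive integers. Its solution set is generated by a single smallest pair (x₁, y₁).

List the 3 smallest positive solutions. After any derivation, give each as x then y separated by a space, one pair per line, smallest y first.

1025 96
2101249 196800
4307559425 403439904

√114 → a₀=10, period (1,2,10,2,1,20); ℓ=6 even so k=5
step 0: (10, 1)  from 10·(1,0) + (0,1)
step 1: (11, 1)  from 1·(10,1) + (1,0)
step 2: (32, 3)  from 2·(11,1) + (10,1)
…
step 4: (694, 65)  from 2·(331,31) + (32,3)
step 5: (1025, 96)  from 1·(694,65) + (331,31)
(x₁, y₁) = (1025, 96);  1025² − 114·96² = 1 ✓
(x_2, y_2) = (1025·1025 + 114·96·96, 1025·96 + 96·1025) = (2101249, 196800)
(x_3, y_3) = (1025·2101249 + 114·96·196800, 1025·196800 + 96·2101249) = (4307559425, 403439904)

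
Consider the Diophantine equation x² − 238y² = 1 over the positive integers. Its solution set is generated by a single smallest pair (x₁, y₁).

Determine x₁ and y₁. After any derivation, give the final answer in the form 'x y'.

√238 → a₀=15, period (2,2,1,14,1,2,2,30); ℓ=8 even so k=7
a_0=15:  p_0=15·1+0=15,  q_0=15·0+1=1
…
a_2=2:  p_2=2·31+15=77,  q_2=2·2+1=5
a_3=1:  p_3=1·77+31=108,  q_3=1·5+2=7
a_4=14:  p_4=14·108+77=1589,  q_4=14·7+5=103
a_5=1:  p_5=1·1589+108=1697,  q_5=1·103+7=110
a_6=2:  p_6=2·1697+1589=4983,  q_6=2·110+103=323
a_7=2:  p_7=2·4983+1697=11663,  q_7=2·323+110=756
→ (11663, 756).  Check: 11663²=136025569, 238·756²=136025568, difference 1.

11663 756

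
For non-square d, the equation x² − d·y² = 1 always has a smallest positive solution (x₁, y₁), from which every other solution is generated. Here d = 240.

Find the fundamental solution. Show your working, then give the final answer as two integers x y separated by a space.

√240 = [15; 2,30, …], period ℓ=2 (even) → k=1
i=0: a=15 ⇒ p=15, q=1
i=1: a=2 ⇒ p=31, q=2
(x₁, y₁) = (31, 2);  31² − 240·2² = 1 ✓

31 2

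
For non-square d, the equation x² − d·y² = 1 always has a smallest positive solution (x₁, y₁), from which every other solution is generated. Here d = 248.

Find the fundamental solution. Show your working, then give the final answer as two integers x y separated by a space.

√248 = [15; 1,2,1,30, …], period ℓ=4 (even) → k=3
k=0  a_k=15  p_k/q_k = 15/1
k=1  a_k=1  p_k/q_k = 16/1
k=2  a_k=2  p_k/q_k = 47/3
k=3  a_k=1  p_k/q_k = 63/4
→ (63, 4).  Check: 63²=3969, 248·4²=3968, difference 1.

63 4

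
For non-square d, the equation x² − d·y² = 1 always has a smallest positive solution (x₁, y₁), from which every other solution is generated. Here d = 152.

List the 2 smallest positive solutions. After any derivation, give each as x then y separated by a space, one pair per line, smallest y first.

37 3
2737 222

√152 → a₀=12, period (3,24); ℓ=2 even so k=1
i=0: a=12 ⇒ p=12, q=1
i=1: a=3 ⇒ p=37, q=3
(x₁, y₁) = (37, 3);  37² − 152·3² = 1 ✓
n=2: (37,3)∘(37,3) = (37·37+152·3·3, 37·3+3·37) = (2737,222)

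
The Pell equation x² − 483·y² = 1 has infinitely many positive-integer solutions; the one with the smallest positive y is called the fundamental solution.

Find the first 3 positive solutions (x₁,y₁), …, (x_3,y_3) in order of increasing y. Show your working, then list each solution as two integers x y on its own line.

22 1
967 44
42526 1935

[21; 1,42] for √483; ℓ=2 ⇒ convergent index 1
a_0=21:  p_0=21·1+0=21,  q_0=21·0+1=1
a_1=1:  p_1=1·21+1=22,  q_1=1·1+0=1
fundamental: x₁=22, y₁=1  (since 484 − 483·1 = 1)
(x_2, y_2) = (22·22 + 483·1·1, 22·1 + 1·22) = (967, 44)
(x_3, y_3) = (22·967 + 483·1·44, 22·44 + 1·967) = (42526, 1935)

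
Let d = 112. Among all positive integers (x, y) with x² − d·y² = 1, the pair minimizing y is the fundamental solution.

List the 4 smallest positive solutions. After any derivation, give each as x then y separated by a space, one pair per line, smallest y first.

√112 → a₀=10, period (1,1,2,1,1,20); ℓ=6 even so k=5
k=0  a_k=10  p_k/q_k = 10/1
k=1  a_k=1  p_k/q_k = 11/1
k=2  a_k=1  p_k/q_k = 21/2
k=3  a_k=2  p_k/q_k = 53/5
k=4  a_k=1  p_k/q_k = 74/7
k=5  a_k=1  p_k/q_k = 127/12
→ (127, 12).  Check: 127²=16129, 112·12²=16128, difference 1.
(x_2, y_2) = (127·127 + 112·12·12, 127·12 + 12·127) = (32257, 3048)
(x_3, y_3) = (127·32257 + 112·12·3048, 127·3048 + 12·32257) = (8193151, 774180)
(x_4, y_4) = (127·8193151 + 112·12·774180, 127·774180 + 12·8193151) = (2081028097, 196638672)

127 12
32257 3048
8193151 774180
2081028097 196638672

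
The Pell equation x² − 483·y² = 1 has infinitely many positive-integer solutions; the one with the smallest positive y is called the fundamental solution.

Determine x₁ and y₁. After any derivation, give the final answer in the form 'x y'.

[21; 1,42] for √483; ℓ=2 ⇒ convergent index 1
i=0: a=21 ⇒ p=21, q=1
i=1: a=1 ⇒ p=22, q=1
→ (22, 1).  Check: 22²=484, 483·1²=483, difference 1.

22 1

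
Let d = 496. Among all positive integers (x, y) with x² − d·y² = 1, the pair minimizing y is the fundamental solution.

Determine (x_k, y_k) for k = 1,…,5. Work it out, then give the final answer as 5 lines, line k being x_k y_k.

4620799 207480
42703566796801 1917446753040
394649197502177907199 17720272078000750440
3647189234337689639247667201 163763630995505661818050080
33705856733676329245494460531519999 1513437644680785412974289982477400

d=496: √d = [22; 3,1,2,4,1,…,1,3,44] (ℓ=16, even), read p_15/q_15
i=0: a=22 ⇒ p=22, q=1
…
i=4: a=4 ⇒ p=1069, q=48
i=5: a=1 ⇒ p=1314, q=59
i=6: a=1 ⇒ p=2383, q=107
i=7: a=2 ⇒ p=6080, q=273
i=8: a=2 ⇒ p=14543, q=653
…
i=10: a=1 ⇒ p=49709, q=2232
i=11: a=1 ⇒ p=84875, q=3811
i=12: a=4 ⇒ p=389209, q=17476
…
i=14: a=1 ⇒ p=1252502, q=56239
i=15: a=3 ⇒ p=4620799, q=207480
(x₁, y₁) = (4620799, 207480);  4620799² − 496·207480² = 1 ✓
k=2:  x_2 = 4620799·4620799+496·207480·207480 = 42703566796801,  y_2 = 4620799·207480+207480·4620799 = 1917446753040
k=3:  x_3 = 4620799·42703566796801+496·207480·1917446753040 = 394649197502177907199,  y_3 = 4620799·1917446753040+207480·42703566796801 = 17720272078000750440
k=4:  x_4 = 4620799·394649197502177907199+496·207480·17720272078000750440 = 3647189234337689639247667201,  y_4 = 4620799·17720272078000750440+207480·394649197502177907199 = 163763630995505661818050080
k=5:  x_5 = 4620799·3647189234337689639247667201+496·207480·163763630995505661818050080 = 33705856733676329245494460531519999,  y_5 = 4620799·163763630995505661818050080+207480·3647189234337689639247667201 = 1513437644680785412974289982477400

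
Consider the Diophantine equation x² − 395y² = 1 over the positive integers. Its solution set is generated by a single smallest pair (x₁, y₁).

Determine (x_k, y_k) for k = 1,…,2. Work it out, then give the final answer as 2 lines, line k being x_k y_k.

159 8
50561 2544

d=395: √d = [19; 1,6,1,38] (ℓ=4, even), read p_3/q_3
k=0  a_k=19  p_k/q_k = 19/1
k=1  a_k=1  p_k/q_k = 20/1
k=2  a_k=6  p_k/q_k = 139/7
k=3  a_k=1  p_k/q_k = 159/8
fundamental: x₁=159, y₁=8  (since 25281 − 395·64 = 1)
(159+8√395)^2 = 50561 + 2544√395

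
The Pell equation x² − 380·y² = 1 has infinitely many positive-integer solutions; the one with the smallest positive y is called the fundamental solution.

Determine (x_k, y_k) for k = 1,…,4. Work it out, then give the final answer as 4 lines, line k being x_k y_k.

√380 → a₀=19, period (2,38); ℓ=2 even so k=1
k=0  a_k=19  p_k/q_k = 19/1
k=1  a_k=2  p_k/q_k = 39/2
→ (39, 2).  Check: 39²=1521, 380·2²=1520, difference 1.
k=2:  x_2 = 39·39+380·2·2 = 3041,  y_2 = 39·2+2·39 = 156
k=3:  x_3 = 39·3041+380·2·156 = 237159,  y_3 = 39·156+2·3041 = 12166
k=4:  x_4 = 39·237159+380·2·12166 = 18495361,  y_4 = 39·12166+2·237159 = 948792

39 2
3041 156
237159 12166
18495361 948792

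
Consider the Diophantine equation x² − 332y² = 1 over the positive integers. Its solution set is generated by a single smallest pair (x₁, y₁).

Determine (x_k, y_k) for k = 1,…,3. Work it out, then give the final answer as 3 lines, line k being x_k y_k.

13447 738
361643617 19847772
9726043422151 533785979430

√332 → a₀=18, period (4,1,1,8,1,1,4,36); ℓ=8 even so k=7
a_0=18:  p_0=18·1+0=18,  q_0=18·0+1=1
…
a_3=1:  p_3=1·91+73=164,  q_3=1·5+4=9
a_4=8:  p_4=8·164+91=1403,  q_4=8·9+5=77
a_5=1:  p_5=1·1403+164=1567,  q_5=1·77+9=86
a_6=1:  p_6=1·1567+1403=2970,  q_6=1·86+77=163
a_7=4:  p_7=4·2970+1567=13447,  q_7=4·163+86=738
fundamental: x₁=13447, y₁=738  (since 180821809 − 332·544644 = 1)
k=2:  x_2 = 13447·13447+332·738·738 = 361643617,  y_2 = 13447·738+738·13447 = 19847772
k=3:  x_3 = 13447·361643617+332·738·19847772 = 9726043422151,  y_3 = 13447·19847772+738·361643617 = 533785979430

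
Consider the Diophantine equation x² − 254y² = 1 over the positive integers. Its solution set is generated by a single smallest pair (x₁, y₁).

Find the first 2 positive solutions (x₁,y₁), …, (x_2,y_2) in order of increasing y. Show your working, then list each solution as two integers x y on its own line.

255 16
130049 8160

[15; 1,14,1,30] for √254; ℓ=4 ⇒ convergent index 3
k=0  a_k=15  p_k/q_k = 15/1
k=1  a_k=1  p_k/q_k = 16/1
k=2  a_k=14  p_k/q_k = 239/15
k=3  a_k=1  p_k/q_k = 255/16
fundamental: x₁=255, y₁=16  (since 65025 − 254·256 = 1)
k=2:  x_2 = 255·255+254·16·16 = 130049,  y_2 = 255·16+16·255 = 8160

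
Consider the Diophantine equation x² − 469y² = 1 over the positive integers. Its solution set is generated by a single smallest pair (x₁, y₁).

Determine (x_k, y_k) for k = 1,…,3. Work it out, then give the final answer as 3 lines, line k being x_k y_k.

√469 → a₀=21, period (1,1,1,10,6,10,1,1,1,42); ℓ=10 even so k=9
step 0: (21, 1)  from 21·(1,0) + (0,1)
step 1: (22, 1)  from 1·(21,1) + (1,0)
…
step 6: (42923, 1982)  from 10·(4223,195) + (693,32)
step 7: (47146, 2177)  from 1·(42923,1982) + (4223,195)
step 8: (90069, 4159)  from 1·(47146,2177) + (42923,1982)
step 9: (137215, 6336)  from 1·(90069,4159) + (47146,2177)
fundamental: x₁=137215, y₁=6336  (since 18827956225 − 469·40144896 = 1)
n=2: (137215,6336)∘(137215,6336) = (137215·137215+469·6336·6336, 137215·6336+6336·137215) = (37655912449,1738788480)
n=3: (37655912449,1738788480)∘(137215,6336) = (137215·37655912449+469·6336·1738788480, 137215·1738788480+6336·37655912449) = (10333912053241855,477175722560064)

137215 6336
37655912449 1738788480
10333912053241855 477175722560064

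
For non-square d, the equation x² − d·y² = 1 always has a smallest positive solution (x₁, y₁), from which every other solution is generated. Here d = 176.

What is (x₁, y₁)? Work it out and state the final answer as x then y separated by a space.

√176 = [13; 3,1,3,26, …], period ℓ=4 (even) → k=3
i=0: a=13 ⇒ p=13, q=1
i=1: a=3 ⇒ p=40, q=3
i=2: a=1 ⇒ p=53, q=4
i=3: a=3 ⇒ p=199, q=15
→ (199, 15).  Check: 199²=39601, 176·15²=39600, difference 1.

199 15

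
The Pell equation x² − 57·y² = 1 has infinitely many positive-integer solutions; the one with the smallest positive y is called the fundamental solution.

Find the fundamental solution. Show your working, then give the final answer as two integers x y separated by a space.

151 20

d=57: √d = [7; 1,1,4,1,1,14] (ℓ=6, even), read p_5/q_5
a_0=7:  p_0=7·1+0=7,  q_0=7·0+1=1
…
a_2=1:  p_2=1·8+7=15,  q_2=1·1+1=2
a_3=4:  p_3=4·15+8=68,  q_3=4·2+1=9
a_4=1:  p_4=1·68+15=83,  q_4=1·9+2=11
a_5=1:  p_5=1·83+68=151,  q_5=1·11+9=20
fundamental: x₁=151, y₁=20  (since 22801 − 57·400 = 1)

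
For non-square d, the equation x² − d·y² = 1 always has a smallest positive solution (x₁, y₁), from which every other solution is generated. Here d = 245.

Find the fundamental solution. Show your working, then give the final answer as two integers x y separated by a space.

51841 3312

√245 = [15; 1,1,1,7,6,7,1,1,1,30, …], period ℓ=10 (even) → k=9
a_0=15:  p_0=15·1+0=15,  q_0=15·0+1=1
…
a_2=1:  p_2=1·16+15=31,  q_2=1·1+1=2
a_3=1:  p_3=1·31+16=47,  q_3=1·2+1=3
…
a_5=6:  p_5=6·360+47=2207,  q_5=6·23+3=141
a_6=7:  p_6=7·2207+360=15809,  q_6=7·141+23=1010
…
a_8=1:  p_8=1·18016+15809=33825,  q_8=1·1151+1010=2161
a_9=1:  p_9=1·33825+18016=51841,  q_9=1·2161+1151=3312
→ (51841, 3312).  Check: 51841²=2687489281, 245·3312²=2687489280, difference 1.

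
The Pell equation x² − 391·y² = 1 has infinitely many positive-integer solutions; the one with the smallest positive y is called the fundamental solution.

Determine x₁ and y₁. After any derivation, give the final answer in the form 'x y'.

7338680 371133

√391 = [19; 1,3,2,2,1,…,3,1,38, …], period ℓ=16 (even) → k=15
a_0=19:  p_0=19·1+0=19,  q_0=19·0+1=1
…
a_2=3:  p_2=3·20+19=79,  q_2=3·1+1=4
a_3=2:  p_3=2·79+20=178,  q_3=2·4+1=9
a_4=2:  p_4=2·178+79=435,  q_4=2·9+4=22
a_5=1:  p_5=1·435+178=613,  q_5=1·22+9=31
a_6=1:  p_6=1·613+435=1048,  q_6=1·31+22=53
a_7=2:  p_7=2·1048+613=2709,  q_7=2·53+31=137
a_8=19:  p_8=19·2709+1048=52519,  q_8=19·137+53=2656
a_9=2:  p_9=2·52519+2709=107747,  q_9=2·2656+137=5449
…
a_11=1:  p_11=1·160266+107747=268013,  q_11=1·8105+5449=13554
a_12=2:  p_12=2·268013+160266=696292,  q_12=2·13554+8105=35213
a_13=2:  p_13=2·696292+268013=1660597,  q_13=2·35213+13554=83980
a_14=3:  p_14=3·1660597+696292=5678083,  q_14=3·83980+35213=287153
a_15=1:  p_15=1·5678083+1660597=7338680,  q_15=1·287153+83980=371133
(x₁, y₁) = (7338680, 371133);  7338680² − 391·371133² = 1 ✓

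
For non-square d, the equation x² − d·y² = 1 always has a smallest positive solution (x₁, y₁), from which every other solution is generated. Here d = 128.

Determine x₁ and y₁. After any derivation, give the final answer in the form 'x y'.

577 51

√128 = [11; 3,5,3,22, …], period ℓ=4 (even) → k=3
k=0  a_k=11  p_k/q_k = 11/1
…
k=2  a_k=5  p_k/q_k = 181/16
k=3  a_k=3  p_k/q_k = 577/51
(x₁, y₁) = (577, 51);  577² − 128·51² = 1 ✓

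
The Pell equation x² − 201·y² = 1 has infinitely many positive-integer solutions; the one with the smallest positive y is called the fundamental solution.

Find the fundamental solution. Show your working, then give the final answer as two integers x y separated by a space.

d=201: √d = [14; 5,1,1,1,2,…,1,5,28] (ℓ=14, even), read p_13/q_13
k=0  a_k=14  p_k/q_k = 14/1
k=1  a_k=5  p_k/q_k = 71/5
k=2  a_k=1  p_k/q_k = 85/6
k=3  a_k=1  p_k/q_k = 156/11
k=4  a_k=1  p_k/q_k = 241/17
k=5  a_k=2  p_k/q_k = 638/45
k=6  a_k=1  p_k/q_k = 879/62
k=7  a_k=8  p_k/q_k = 7670/541
k=8  a_k=1  p_k/q_k = 8549/603
k=9  a_k=2  p_k/q_k = 24768/1747
k=10  a_k=1  p_k/q_k = 33317/2350
k=11  a_k=1  p_k/q_k = 58085/4097
k=12  a_k=1  p_k/q_k = 91402/6447
k=13  a_k=5  p_k/q_k = 515095/36332
fundamental: x₁=515095, y₁=36332  (since 265322859025 − 201·1320014224 = 1)

515095 36332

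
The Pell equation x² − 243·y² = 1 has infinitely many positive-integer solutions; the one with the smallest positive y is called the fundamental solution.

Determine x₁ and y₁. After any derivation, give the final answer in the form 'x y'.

70226 4505

d=243: √d = [15; 1,1,2,3,15,3,2,1,1,30] (ℓ=10, even), read p_9/q_9
step 0: (15, 1)  from 15·(1,0) + (0,1)
…
step 2: (31, 2)  from 1·(16,1) + (15,1)
step 3: (78, 5)  from 2·(31,2) + (16,1)
…
step 5: (4053, 260)  from 15·(265,17) + (78,5)
…
step 7: (28901, 1854)  from 2·(12424,797) + (4053,260)
step 8: (41325, 2651)  from 1·(28901,1854) + (12424,797)
step 9: (70226, 4505)  from 1·(41325,2651) + (28901,1854)
fundamental: x₁=70226, y₁=4505  (since 4931691076 − 243·20295025 = 1)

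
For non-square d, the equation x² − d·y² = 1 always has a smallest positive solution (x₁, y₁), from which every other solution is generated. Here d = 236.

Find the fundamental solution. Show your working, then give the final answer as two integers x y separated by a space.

561799 36570

√236 = [15; 2,1,3,5,1,6,1,5,3,1,2,30, …], period ℓ=12 (even) → k=11
i=0: a=15 ⇒ p=15, q=1
i=1: a=2 ⇒ p=31, q=2
i=2: a=1 ⇒ p=46, q=3
i=3: a=3 ⇒ p=169, q=11
…
i=5: a=1 ⇒ p=1060, q=69
i=6: a=6 ⇒ p=7251, q=472
i=7: a=1 ⇒ p=8311, q=541
i=8: a=5 ⇒ p=48806, q=3177
…
i=10: a=1 ⇒ p=203535, q=13249
i=11: a=2 ⇒ p=561799, q=36570
→ (561799, 36570).  Check: 561799²=315618116401, 236·36570²=315618116400, difference 1.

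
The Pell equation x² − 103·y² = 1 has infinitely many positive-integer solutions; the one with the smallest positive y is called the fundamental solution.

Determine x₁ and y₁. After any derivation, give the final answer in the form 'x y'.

227528 22419

d=103: √d = [10; 6,1,2,1,1,9,1,1,2,1,6,20] (ℓ=12, even), read p_11/q_11
a_0=10:  p_0=10·1+0=10,  q_0=10·0+1=1
…
a_2=1:  p_2=1·61+10=71,  q_2=1·6+1=7
a_3=2:  p_3=2·71+61=203,  q_3=2·7+6=20
…
a_8=1:  p_8=1·5044+4567=9611,  q_8=1·497+450=947
…
a_10=1:  p_10=1·24266+9611=33877,  q_10=1·2391+947=3338
a_11=6:  p_11=6·33877+24266=227528,  q_11=6·3338+2391=22419
(x₁, y₁) = (227528, 22419);  227528² − 103·22419² = 1 ✓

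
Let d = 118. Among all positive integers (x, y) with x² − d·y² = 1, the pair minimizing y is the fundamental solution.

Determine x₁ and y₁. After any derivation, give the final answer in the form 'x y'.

306917 28254

√118 → a₀=10, period (1,6,3,2,10,2,3,6,1,20); ℓ=10 even so k=9
step 0: (10, 1)  from 10·(1,0) + (0,1)
step 1: (11, 1)  from 1·(10,1) + (1,0)
step 2: (76, 7)  from 6·(11,1) + (10,1)
step 3: (239, 22)  from 3·(76,7) + (11,1)
step 4: (554, 51)  from 2·(239,22) + (76,7)
step 5: (5779, 532)  from 10·(554,51) + (239,22)
step 6: (12112, 1115)  from 2·(5779,532) + (554,51)
step 7: (42115, 3877)  from 3·(12112,1115) + (5779,532)
step 8: (264802, 24377)  from 6·(42115,3877) + (12112,1115)
step 9: (306917, 28254)  from 1·(264802,24377) + (42115,3877)
(x₁, y₁) = (306917, 28254);  306917² − 118·28254² = 1 ✓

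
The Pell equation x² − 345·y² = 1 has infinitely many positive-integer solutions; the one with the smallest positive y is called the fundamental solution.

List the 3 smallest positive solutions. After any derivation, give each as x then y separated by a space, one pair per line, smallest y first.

√345 = [18; 1,1,2,1,6,1,2,1,1,36, …], period ℓ=10 (even) → k=9
a_0=18:  p_0=18·1+0=18,  q_0=18·0+1=1
…
a_2=1:  p_2=1·19+18=37,  q_2=1·1+1=2
a_3=2:  p_3=2·37+19=93,  q_3=2·2+1=5
a_4=1:  p_4=1·93+37=130,  q_4=1·5+2=7
a_5=6:  p_5=6·130+93=873,  q_5=6·7+5=47
a_6=1:  p_6=1·873+130=1003,  q_6=1·47+7=54
a_7=2:  p_7=2·1003+873=2879,  q_7=2·54+47=155
a_8=1:  p_8=1·2879+1003=3882,  q_8=1·155+54=209
a_9=1:  p_9=1·3882+2879=6761,  q_9=1·209+155=364
→ (6761, 364).  Check: 6761²=45711121, 345·364²=45711120, difference 1.
n=2: (6761,364)∘(6761,364) = (6761·6761+345·364·364, 6761·364+364·6761) = (91422241,4922008)
n=3: (91422241,4922008)∘(6761,364) = (6761·91422241+345·364·4922008, 6761·4922008+364·91422241) = (1236211536041,66555391812)

6761 364
91422241 4922008
1236211536041 66555391812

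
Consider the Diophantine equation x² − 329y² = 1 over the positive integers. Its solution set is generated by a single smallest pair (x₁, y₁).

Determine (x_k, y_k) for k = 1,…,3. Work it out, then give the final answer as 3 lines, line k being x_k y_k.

2376415 131016
11294696504449 622696775280
53681772387237964255 2959571914453911384

[18; 7,4,2,1,1,4,1,1,2,4,7,36] for √329; ℓ=12 ⇒ convergent index 11
a_0=18:  p_0=18·1+0=18,  q_0=18·0+1=1
a_1=7:  p_1=7·18+1=127,  q_1=7·1+0=7
…
a_10=4:  p_10=4·74857+29366=328794,  q_10=4·4127+1619=18127
a_11=7:  p_11=7·328794+74857=2376415,  q_11=7·18127+4127=131016
→ (2376415, 131016).  Check: 2376415²=5647348252225, 329·131016²=5647348252224, difference 1.
(x_2, y_2) = (2376415·2376415 + 329·131016·131016, 2376415·131016 + 131016·2376415) = (11294696504449, 622696775280)
(x_3, y_3) = (2376415·11294696504449 + 329·131016·622696775280, 2376415·622696775280 + 131016·11294696504449) = (53681772387237964255, 2959571914453911384)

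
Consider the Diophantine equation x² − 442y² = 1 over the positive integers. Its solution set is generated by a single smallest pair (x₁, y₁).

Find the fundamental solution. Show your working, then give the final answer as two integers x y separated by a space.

√442 → a₀=21, period (42); ℓ=1 odd so k=1
k=0  a_k=21  p_k/q_k = 21/1
k=1  a_k=42  p_k/q_k = 883/42
(x₁, y₁) = (883, 42);  883² − 442·42² = 1 ✓

883 42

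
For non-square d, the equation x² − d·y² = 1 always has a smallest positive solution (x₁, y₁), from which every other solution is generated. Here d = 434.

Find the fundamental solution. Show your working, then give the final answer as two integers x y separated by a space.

[20; 1,4,1,40] for √434; ℓ=4 ⇒ convergent index 3
a_0=20:  p_0=20·1+0=20,  q_0=20·0+1=1
a_1=1:  p_1=1·20+1=21,  q_1=1·1+0=1
a_2=4:  p_2=4·21+20=104,  q_2=4·1+1=5
a_3=1:  p_3=1·104+21=125,  q_3=1·5+1=6
fundamental: x₁=125, y₁=6  (since 15625 − 434·36 = 1)

125 6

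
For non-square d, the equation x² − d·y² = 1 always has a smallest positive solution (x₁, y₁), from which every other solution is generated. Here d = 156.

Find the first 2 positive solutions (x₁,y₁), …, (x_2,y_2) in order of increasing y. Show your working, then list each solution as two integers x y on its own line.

25 2
1249 100

[12; 2,24] for √156; ℓ=2 ⇒ convergent index 1
i=0: a=12 ⇒ p=12, q=1
i=1: a=2 ⇒ p=25, q=2
fundamental: x₁=25, y₁=2  (since 625 − 156·4 = 1)
(25+2√156)^2 = 1249 + 100√156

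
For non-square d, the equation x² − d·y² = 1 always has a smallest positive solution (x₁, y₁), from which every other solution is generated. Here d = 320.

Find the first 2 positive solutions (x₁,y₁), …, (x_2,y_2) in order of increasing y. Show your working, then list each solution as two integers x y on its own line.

161 9
51841 2898

√320 → a₀=17, period (1,7,1,34); ℓ=4 even so k=3
i=0: a=17 ⇒ p=17, q=1
i=1: a=1 ⇒ p=18, q=1
i=2: a=7 ⇒ p=143, q=8
i=3: a=1 ⇒ p=161, q=9
fundamental: x₁=161, y₁=9  (since 25921 − 320·81 = 1)
(x_2, y_2) = (161·161 + 320·9·9, 161·9 + 9·161) = (51841, 2898)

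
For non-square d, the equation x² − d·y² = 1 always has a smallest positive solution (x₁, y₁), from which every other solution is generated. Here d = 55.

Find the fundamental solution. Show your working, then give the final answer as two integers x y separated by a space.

d=55: √d = [7; 2,2,2,14] (ℓ=4, even), read p_3/q_3
a_0=7:  p_0=7·1+0=7,  q_0=7·0+1=1
a_1=2:  p_1=2·7+1=15,  q_1=2·1+0=2
a_2=2:  p_2=2·15+7=37,  q_2=2·2+1=5
a_3=2:  p_3=2·37+15=89,  q_3=2·5+2=12
(x₁, y₁) = (89, 12);  89² − 55·12² = 1 ✓

89 12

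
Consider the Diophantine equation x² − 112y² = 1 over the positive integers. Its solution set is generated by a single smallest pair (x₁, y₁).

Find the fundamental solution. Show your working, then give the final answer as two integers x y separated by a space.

d=112: √d = [10; 1,1,2,1,1,20] (ℓ=6, even), read p_5/q_5
i=0: a=10 ⇒ p=10, q=1
…
i=2: a=1 ⇒ p=21, q=2
i=3: a=2 ⇒ p=53, q=5
i=4: a=1 ⇒ p=74, q=7
i=5: a=1 ⇒ p=127, q=12
→ (127, 12).  Check: 127²=16129, 112·12²=16128, difference 1.

127 12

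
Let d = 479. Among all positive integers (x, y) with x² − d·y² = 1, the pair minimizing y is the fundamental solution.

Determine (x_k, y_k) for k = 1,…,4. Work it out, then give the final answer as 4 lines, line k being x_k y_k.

√479 = [21; 1,7,1,3,2,21,2,3,1,7,1,42, …], period ℓ=12 (even) → k=11
a_0=21:  p_0=21·1+0=21,  q_0=21·0+1=1
a_1=1:  p_1=1·21+1=22,  q_1=1·1+0=1
a_2=7:  p_2=7·22+21=175,  q_2=7·1+1=8
a_3=1:  p_3=1·175+22=197,  q_3=1·8+1=9
a_4=3:  p_4=3·197+175=766,  q_4=3·9+8=35
a_5=2:  p_5=2·766+197=1729,  q_5=2·35+9=79
a_6=21:  p_6=21·1729+766=37075,  q_6=21·79+35=1694
…
a_8=3:  p_8=3·75879+37075=264712,  q_8=3·3467+1694=12095
a_9=1:  p_9=1·264712+75879=340591,  q_9=1·12095+3467=15562
a_10=7:  p_10=7·340591+264712=2648849,  q_10=7·15562+12095=121029
a_11=1:  p_11=1·2648849+340591=2989440,  q_11=1·121029+15562=136591
→ (2989440, 136591).  Check: 2989440²=8936751513600, 479·136591²=8936751513599, difference 1.
k=2:  x_2 = 2989440·2989440+479·136591·136591 = 17873503027199,  y_2 = 2989440·136591+136591·2989440 = 816661198080
k=3:  x_3 = 2989440·17873503027199+479·136591·816661198080 = 106863529779256567680,  y_3 = 2989440·816661198080+136591·17873503027199 = 4882719303976413809
k=4:  x_4 = 2989440·106863529779256567680+479·136591·4882719303976413809 = 638924220926583633867571201,  y_4 = 2989440·4882719303976413809+136591·106863529779256567680 = 29193192792157684333155840

2989440 136591
17873503027199 816661198080
106863529779256567680 4882719303976413809
638924220926583633867571201 29193192792157684333155840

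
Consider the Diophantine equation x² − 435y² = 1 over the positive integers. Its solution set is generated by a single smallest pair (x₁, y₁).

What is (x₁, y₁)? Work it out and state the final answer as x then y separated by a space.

√435 → a₀=20, period (1,5,1,40); ℓ=4 even so k=3
a_0=20:  p_0=20·1+0=20,  q_0=20·0+1=1
…
a_2=5:  p_2=5·21+20=125,  q_2=5·1+1=6
a_3=1:  p_3=1·125+21=146,  q_3=1·6+1=7
(x₁, y₁) = (146, 7);  146² − 435·7² = 1 ✓

146 7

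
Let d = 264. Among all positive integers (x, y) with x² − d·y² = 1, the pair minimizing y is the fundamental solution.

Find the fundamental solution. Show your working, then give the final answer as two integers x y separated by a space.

65 4

√264 = [16; 4,32, …], period ℓ=2 (even) → k=1
i=0: a=16 ⇒ p=16, q=1
i=1: a=4 ⇒ p=65, q=4
→ (65, 4).  Check: 65²=4225, 264·4²=4224, difference 1.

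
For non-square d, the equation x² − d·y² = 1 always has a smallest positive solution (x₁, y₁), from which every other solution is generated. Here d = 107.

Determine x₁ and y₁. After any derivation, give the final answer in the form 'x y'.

962 93

√107 → a₀=10, period (2,1,9,1,2,20); ℓ=6 even so k=5
step 0: (10, 1)  from 10·(1,0) + (0,1)
step 1: (21, 2)  from 2·(10,1) + (1,0)
step 2: (31, 3)  from 1·(21,2) + (10,1)
step 3: (300, 29)  from 9·(31,3) + (21,2)
step 4: (331, 32)  from 1·(300,29) + (31,3)
step 5: (962, 93)  from 2·(331,32) + (300,29)
→ (962, 93).  Check: 962²=925444, 107·93²=925443, difference 1.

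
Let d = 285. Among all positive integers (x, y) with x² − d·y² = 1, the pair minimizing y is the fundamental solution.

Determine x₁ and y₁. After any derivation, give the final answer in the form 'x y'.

[16; 1,7,2,7,1,32] for √285; ℓ=6 ⇒ convergent index 5
step 0: (16, 1)  from 16·(1,0) + (0,1)
step 1: (17, 1)  from 1·(16,1) + (1,0)
…
step 3: (287, 17)  from 2·(135,8) + (17,1)
step 4: (2144, 127)  from 7·(287,17) + (135,8)
step 5: (2431, 144)  from 1·(2144,127) + (287,17)
→ (2431, 144).  Check: 2431²=5909761, 285·144²=5909760, difference 1.

2431 144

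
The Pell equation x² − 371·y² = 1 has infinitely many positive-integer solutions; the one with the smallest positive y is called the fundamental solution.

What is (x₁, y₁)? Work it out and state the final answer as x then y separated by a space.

1695 88

√371 = [19; 3,1,4,1,3,38, …], period ℓ=6 (even) → k=5
i=0: a=19 ⇒ p=19, q=1
i=1: a=3 ⇒ p=58, q=3
i=2: a=1 ⇒ p=77, q=4
i=3: a=4 ⇒ p=366, q=19
i=4: a=1 ⇒ p=443, q=23
i=5: a=3 ⇒ p=1695, q=88
fundamental: x₁=1695, y₁=88  (since 2873025 − 371·7744 = 1)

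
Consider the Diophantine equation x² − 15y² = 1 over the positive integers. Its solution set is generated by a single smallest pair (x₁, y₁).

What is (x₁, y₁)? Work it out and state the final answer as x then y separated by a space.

[3; 1,6] for √15; ℓ=2 ⇒ convergent index 1
step 0: (3, 1)  from 3·(1,0) + (0,1)
step 1: (4, 1)  from 1·(3,1) + (1,0)
(x₁, y₁) = (4, 1);  4² − 15·1² = 1 ✓

4 1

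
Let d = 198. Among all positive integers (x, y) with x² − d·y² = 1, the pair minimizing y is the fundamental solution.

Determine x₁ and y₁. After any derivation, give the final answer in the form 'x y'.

197 14

√198 = [14; 14,28, …], period ℓ=2 (even) → k=1
a_0=14:  p_0=14·1+0=14,  q_0=14·0+1=1
a_1=14:  p_1=14·14+1=197,  q_1=14·1+0=14
(x₁, y₁) = (197, 14);  197² − 198·14² = 1 ✓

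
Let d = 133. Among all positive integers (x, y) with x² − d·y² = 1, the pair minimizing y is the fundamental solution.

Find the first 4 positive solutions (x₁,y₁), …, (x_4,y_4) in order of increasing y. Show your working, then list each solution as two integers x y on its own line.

2588599 224460
13401689565601 1162073863080
69383200415647777399 6016286479789825380
359210566425477440164982401 31147506330593762303822160

√133 → a₀=11, period (1,1,7,5,1,…,1,1,22); ℓ=16 even so k=15
step 0: (11, 1)  from 11·(1,0) + (0,1)
step 1: (12, 1)  from 1·(11,1) + (1,0)
…
step 3: (173, 15)  from 7·(23,2) + (12,1)
…
step 5: (1061, 92)  from 1·(888,77) + (173,15)
step 6: (1949, 169)  from 1·(1061,92) + (888,77)
step 7: (3010, 261)  from 1·(1949,169) + (1061,92)
…
step 9: (10979, 952)  from 1·(7969,691) + (3010,261)
step 10: (18948, 1643)  from 1·(10979,952) + (7969,691)
step 11: (29927, 2595)  from 1·(18948,1643) + (10979,952)
step 12: (168583, 14618)  from 5·(29927,2595) + (18948,1643)
step 13: (1210008, 104921)  from 7·(168583,14618) + (29927,2595)
step 14: (1378591, 119539)  from 1·(1210008,104921) + (168583,14618)
step 15: (2588599, 224460)  from 1·(1378591,119539) + (1210008,104921)
→ (2588599, 224460).  Check: 2588599²=6700844782801, 133·224460²=6700844782800, difference 1.
k=2:  x_2 = 2588599·2588599+133·224460·224460 = 13401689565601,  y_2 = 2588599·224460+224460·2588599 = 1162073863080
k=3:  x_3 = 2588599·13401689565601+133·224460·1162073863080 = 69383200415647777399,  y_3 = 2588599·1162073863080+224460·13401689565601 = 6016286479789825380
k=4:  x_4 = 2588599·69383200415647777399+133·224460·6016286479789825380 = 359210566425477440164982401,  y_4 = 2588599·6016286479789825380+224460·69383200415647777399 = 31147506330593762303822160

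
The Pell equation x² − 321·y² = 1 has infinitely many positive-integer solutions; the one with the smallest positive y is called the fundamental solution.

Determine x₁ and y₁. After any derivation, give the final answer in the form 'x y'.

215 12

[17; 1,10,1,34] for √321; ℓ=4 ⇒ convergent index 3
step 0: (17, 1)  from 17·(1,0) + (0,1)
…
step 2: (197, 11)  from 10·(18,1) + (17,1)
step 3: (215, 12)  from 1·(197,11) + (18,1)
fundamental: x₁=215, y₁=12  (since 46225 − 321·144 = 1)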